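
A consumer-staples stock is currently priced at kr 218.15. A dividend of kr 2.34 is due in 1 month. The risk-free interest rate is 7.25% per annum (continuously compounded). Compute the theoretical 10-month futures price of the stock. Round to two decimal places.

kr 229.27

PV(dividends) I = 2.34·e^(−0.0725·1/12)
I = 2.3259
F = (S − I)·e^(rT) = (218.15 − 2.3259) · e^(0.0725·10/12)
= 215.8241 · e^0.060417 = 215.8241 × 1.062279 = kr 229.27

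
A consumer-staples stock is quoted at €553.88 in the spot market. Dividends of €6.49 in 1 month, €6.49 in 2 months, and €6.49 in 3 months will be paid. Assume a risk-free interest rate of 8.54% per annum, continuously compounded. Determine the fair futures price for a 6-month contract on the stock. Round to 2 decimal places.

PV(dividends) I = 6.49·e^(−0.0854·1/12) + 6.49·e^(−0.0854·2/12) + 6.49·e^(−0.0854·3/12)
I = 6.4440 + 6.3983 + 6.3529 = 19.1952
F = (S − I)·e^(rT) = (553.88 − 19.1952) · e^(0.0854·6/12)
= 534.6848 · e^0.042700 = 534.6848 × 1.043625 = €558.01

€558.01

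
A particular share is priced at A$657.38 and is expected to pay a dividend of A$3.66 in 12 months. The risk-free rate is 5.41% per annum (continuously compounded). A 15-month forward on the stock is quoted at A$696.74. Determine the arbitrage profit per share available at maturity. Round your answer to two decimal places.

PV(dividends) I = 3.66·e^(−0.0541·12/12) = 3.4673
Fair forward F* = (S − I)·e^(rT) = (657.38 − 3.4673)·e^0.067625 = 653.9127 × 1.069964 = 699.6630
Market A$696.74 < fair 699.6630: forward underpriced → reverse cash-and-carry (short the stock, invest proceeds at r, pay the dividends, go long the forward).
Profit at T = |F_mkt − F*| = |696.74 − 699.6630| = A$2.92 per share

A$2.92 per share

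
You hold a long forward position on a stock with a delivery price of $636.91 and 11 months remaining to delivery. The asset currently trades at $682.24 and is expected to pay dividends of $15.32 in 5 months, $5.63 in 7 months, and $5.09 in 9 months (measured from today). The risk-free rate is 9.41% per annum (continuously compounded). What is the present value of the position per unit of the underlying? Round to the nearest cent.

$73.16

PV(remaining dividends) I = 15.32·e^(−0.0941·5/12) + 5.63·e^(−0.0941·7/12) + 5.09·e^(−0.0941·9/12) = 24.8034
Current forward F = (S − I)·e^(rT) = (682.24 − 24.8034)·e^(0.0941·11/12) = 657.4366 × 1.090088 = 716.6637
Value (long) = (F − K)·e^(−rT) = (716.6637 − 636.91) × 0.917357 = 73.1626
Value = $73.16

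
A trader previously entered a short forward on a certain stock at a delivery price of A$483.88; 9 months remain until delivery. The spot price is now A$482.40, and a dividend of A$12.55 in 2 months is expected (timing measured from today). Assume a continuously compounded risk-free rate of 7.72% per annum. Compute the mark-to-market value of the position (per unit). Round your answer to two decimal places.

PV(remaining dividends) I = 12.55·e^(−0.0772·2/12) = 12.3896
Current forward F = (S − I)·e^(rT) = (482.40 − 12.3896)·e^(0.0772·9/12) = 470.0104 × 1.059609 = 498.0272
Value (long) = (F − K)·e^(−rT) = (498.0272 − 483.88) × 0.943744 = 13.3513
Short position value = −(long value) = -A$13.35

-A$13.35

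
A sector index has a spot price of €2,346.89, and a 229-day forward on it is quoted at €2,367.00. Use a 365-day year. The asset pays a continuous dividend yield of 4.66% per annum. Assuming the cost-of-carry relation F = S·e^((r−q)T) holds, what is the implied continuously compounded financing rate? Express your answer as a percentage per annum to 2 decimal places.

From F = S·e^((r−q)T): (r − q) = ln(F/S)/T
ln(2367.00/2346.89) = ln(1.008569) = 0.008532
(r − q) = 0.008532 / (229/365) = 0.013599
r = ln(F/S)/T + q = 0.013599 + 0.0466 = 0.060199
r = 6.02%

6.02%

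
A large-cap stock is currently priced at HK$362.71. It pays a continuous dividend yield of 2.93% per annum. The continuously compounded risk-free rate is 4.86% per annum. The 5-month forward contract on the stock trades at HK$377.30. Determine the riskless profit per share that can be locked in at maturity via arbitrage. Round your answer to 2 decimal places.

Fair forward: F* = S·e^(carry·T), with carry = (r − q) = 0.0486 − 0.0293 = 0.0193
F* = 362.71 · e^(0.0193 × 5/12) = 362.71 · e^0.008042 = 362.71 × 1.008074 = HK$365.6385
Market HK$377.30 > fair HK$365.6385: forward overpriced → cash-and-carry (buy spot, short the forward).
At maturity, profit = |F_mkt − F*| = |377.30 − 365.6385| = HK$11.66 per share

HK$11.66 per share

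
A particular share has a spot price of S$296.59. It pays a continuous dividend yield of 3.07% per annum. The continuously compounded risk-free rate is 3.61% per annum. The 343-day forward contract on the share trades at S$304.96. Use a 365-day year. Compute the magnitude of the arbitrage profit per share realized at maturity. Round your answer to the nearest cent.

S$6.86 per share

Fair forward: F* = S·e^(carry·T), with carry = (r − q) = 0.0361 − 0.0307 = 0.0054
F* = 296.59 · e^(0.0054 × 343/365) = 296.59 · e^0.005075 = 296.59 × 1.005088 = S$298.0990
Market S$304.96 > fair S$298.0990: forward overpriced → cash-and-carry (buy spot, short the forward).
At maturity, profit = |F_mkt − F*| = |304.96 − 298.0990| = S$6.86 per share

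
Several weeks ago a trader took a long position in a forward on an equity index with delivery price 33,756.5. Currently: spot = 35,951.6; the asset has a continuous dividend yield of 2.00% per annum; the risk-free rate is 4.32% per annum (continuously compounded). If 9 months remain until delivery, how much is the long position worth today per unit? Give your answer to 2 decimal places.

2736.03

Current fair forward for the remaining 9 months: F = S·e^((r − q)·T), (r − q) = 0.0432 − 0.0200 = 0.0232
F = 35951.6 · e^(0.0232 × 9/12) = 35951.6 × 1.01755226 = 36582.6318
Value of long forward = (F − K)·e^(−rT) = (36582.6318 − 33756.5) · e^(−0.0432·9/12)
= 2826.1318 × 0.96811926 = 2736.03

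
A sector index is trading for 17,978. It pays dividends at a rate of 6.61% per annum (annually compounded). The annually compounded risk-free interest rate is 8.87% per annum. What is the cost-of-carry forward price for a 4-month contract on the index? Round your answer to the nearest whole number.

18,104

F = S · (1+r)^T / (1+q)^T
= 17978 × 1.028733 / 1.021565 = 17978 × 1.007017
F = 18,104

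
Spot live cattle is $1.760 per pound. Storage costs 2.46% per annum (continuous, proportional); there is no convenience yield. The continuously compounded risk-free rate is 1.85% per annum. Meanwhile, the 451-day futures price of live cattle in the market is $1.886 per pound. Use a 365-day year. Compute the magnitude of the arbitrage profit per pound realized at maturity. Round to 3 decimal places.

Fair futures: F* = S·e^(carry·T), with carry = (r + u) = 0.0185 + 0.0246 = 0.0431
F* = 1.760 · e^(0.0431 × 451/365) = 1.760 · e^0.053255 = 1.760 × 1.054699 = $1.8563
Market $1.886 > fair $1.8563: forward overpriced → cash-and-carry (buy spot, short the forward).
At maturity, profit = |F_mkt − F*| = |1.886 − 1.8563| = $0.030 per pound

$0.030 per pound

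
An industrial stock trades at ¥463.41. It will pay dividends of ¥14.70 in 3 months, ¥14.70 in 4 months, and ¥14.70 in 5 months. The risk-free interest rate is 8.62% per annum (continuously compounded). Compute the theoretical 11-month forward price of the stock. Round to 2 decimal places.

PV(dividends) I = 14.70·e^(−0.0862·3/12) + 14.70·e^(−0.0862·4/12) + 14.70·e^(−0.0862·5/12)
I = 14.3866 + 14.2836 + 14.1814 = 42.8516
F = (S − I)·e^(rT) = (463.41 − 42.8516) · e^(0.0862·11/12)
= 420.5584 · e^0.079017 = 420.5584 × 1.082223 = ¥455.14

¥455.14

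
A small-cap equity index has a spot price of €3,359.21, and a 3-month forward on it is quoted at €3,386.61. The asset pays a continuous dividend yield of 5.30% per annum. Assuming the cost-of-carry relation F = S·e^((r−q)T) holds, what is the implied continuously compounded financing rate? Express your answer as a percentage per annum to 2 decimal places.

From F = S·e^((r−q)T): (r − q) = ln(F/S)/T
ln(3386.61/3359.21) = ln(1.008157) = 0.008124
(r − q) = 0.008124 / (3/12) = 0.032496
r = ln(F/S)/T + q = 0.032496 + 0.0530 = 0.085496
r = 8.55%

8.55%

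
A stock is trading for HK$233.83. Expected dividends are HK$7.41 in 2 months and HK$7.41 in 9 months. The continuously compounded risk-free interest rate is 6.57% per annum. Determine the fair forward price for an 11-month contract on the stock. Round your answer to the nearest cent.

HK$233.07

PV(dividends) I = 7.41·e^(−0.0657·2/12) + 7.41·e^(−0.0657·9/12)
I = 7.3293 + 7.0537 = 14.3830
F = (S − I)·e^(rT) = (233.83 − 14.3830) · e^(0.0657·11/12)
= 219.4470 · e^0.060225 = 219.4470 × 1.062075 = HK$233.07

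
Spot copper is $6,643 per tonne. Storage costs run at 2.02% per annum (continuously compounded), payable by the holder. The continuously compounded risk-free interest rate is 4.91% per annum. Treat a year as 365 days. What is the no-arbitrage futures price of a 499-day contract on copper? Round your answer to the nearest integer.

$7,303 per tonne

Net carry = r + u − y = 0.0491 + 0.0202 − 0.0000 = 0.0693
F = S·e^((r+u−y)T) = 6643 · e^(0.0693 × 499/365) = 6643 · e^0.094742
= 6643 × 1.099375 = $7,303 per tonne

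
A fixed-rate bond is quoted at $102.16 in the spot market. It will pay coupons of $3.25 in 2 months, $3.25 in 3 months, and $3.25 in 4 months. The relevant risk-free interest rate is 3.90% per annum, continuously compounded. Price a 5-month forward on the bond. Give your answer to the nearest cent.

$94.02

PV(coupons) I = 3.25·e^(−0.0390·2/12) + 3.25·e^(−0.0390·3/12) + 3.25·e^(−0.0390·4/12)
I = 3.2289 + 3.2185 + 3.2080 = 9.6554
F = (S − I)·e^(rT) = (102.16 − 9.6554) · e^(0.0390·5/12)
= 92.5046 · e^0.016250 = 92.5046 × 1.016383 = $94.02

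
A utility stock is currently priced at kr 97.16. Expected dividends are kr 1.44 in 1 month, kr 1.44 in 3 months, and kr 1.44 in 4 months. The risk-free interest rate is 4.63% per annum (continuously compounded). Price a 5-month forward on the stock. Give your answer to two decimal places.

kr 94.69

PV(dividends) I = 1.44·e^(−0.0463·1/12) + 1.44·e^(−0.0463·3/12) + 1.44·e^(−0.0463·4/12)
I = 1.4345 + 1.4234 + 1.4179 = 4.2758
F = (S − I)·e^(rT) = (97.16 − 4.2758) · e^(0.0463·5/12)
= 92.8842 · e^0.019292 = 92.8842 × 1.019479 = kr 94.69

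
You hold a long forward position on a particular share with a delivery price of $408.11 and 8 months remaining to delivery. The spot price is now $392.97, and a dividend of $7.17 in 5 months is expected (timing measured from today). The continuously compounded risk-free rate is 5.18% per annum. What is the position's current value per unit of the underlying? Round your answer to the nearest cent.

-$8.30

PV(remaining dividends) I = 7.17·e^(−0.0518·5/12) = 7.0169
Current forward F = (S − I)·e^(rT) = (392.97 − 7.0169)·e^(0.0518·8/12) = 385.9531 × 1.035137 = 399.5143
Value (long) = (F − K)·e^(−rT) = (399.5143 − 408.11) × 0.966056 = -8.3039
Value = -$8.30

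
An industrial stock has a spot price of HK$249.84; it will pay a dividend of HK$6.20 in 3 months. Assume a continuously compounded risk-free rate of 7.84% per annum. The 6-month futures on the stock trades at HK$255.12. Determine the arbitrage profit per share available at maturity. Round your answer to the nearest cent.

HK$1.61 per share

PV(dividends) I = 6.20·e^(−0.0784·3/12) = 6.0797
Fair futures F* = (S − I)·e^(rT) = (249.84 − 6.0797)·e^0.039200 = 243.7603 × 1.039978 = 253.5053
Market HK$255.12 > fair 253.5053: forward overpriced → cash-and-carry (borrow at r, buy the stock and collect the dividends, short the forward).
Profit at T = |F_mkt − F*| = |255.12 − 253.5053| = HK$1.61 per share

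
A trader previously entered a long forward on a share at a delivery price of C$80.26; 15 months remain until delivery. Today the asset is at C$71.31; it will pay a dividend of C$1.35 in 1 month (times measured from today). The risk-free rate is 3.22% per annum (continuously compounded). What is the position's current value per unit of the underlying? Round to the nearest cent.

-C$7.13

PV(remaining dividends) I = 1.35·e^(−0.0322·1/12) = 1.3464
Current forward F = (S − I)·e^(rT) = (71.31 − 1.3464)·e^(0.0322·15/12) = 69.9636 × 1.041071 = 72.8371
Value (long) = (F − K)·e^(−rT) = (72.8371 − 80.26) × 0.960549 = -7.1301
Value = -C$7.13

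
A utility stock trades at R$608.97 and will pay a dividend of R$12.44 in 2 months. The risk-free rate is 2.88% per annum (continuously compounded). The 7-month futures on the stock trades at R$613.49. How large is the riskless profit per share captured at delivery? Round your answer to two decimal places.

R$6.79 per share

PV(dividends) I = 12.44·e^(−0.0288·2/12) = 12.3804
Fair futures F* = (S − I)·e^(rT) = (608.97 − 12.3804)·e^0.016800 = 596.5896 × 1.016942 = 606.6970
Market R$613.49 > fair 606.6970: forward overpriced → cash-and-carry (borrow at r, buy the stock and collect the dividends, short the forward).
Profit at T = |F_mkt − F*| = |613.49 − 606.6970| = R$6.79 per share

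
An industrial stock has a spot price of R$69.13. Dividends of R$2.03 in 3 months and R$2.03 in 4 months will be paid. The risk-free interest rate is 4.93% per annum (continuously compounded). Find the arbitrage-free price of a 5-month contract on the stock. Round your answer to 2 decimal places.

R$66.48

PV(dividends) I = 2.03·e^(−0.0493·3/12) + 2.03·e^(−0.0493·4/12)
I = 2.0051 + 1.9969 = 4.0020
F = (S − I)·e^(rT) = (69.13 − 4.0020) · e^(0.0493·5/12)
= 65.1280 · e^0.020542 = 65.1280 × 1.020754 = R$66.48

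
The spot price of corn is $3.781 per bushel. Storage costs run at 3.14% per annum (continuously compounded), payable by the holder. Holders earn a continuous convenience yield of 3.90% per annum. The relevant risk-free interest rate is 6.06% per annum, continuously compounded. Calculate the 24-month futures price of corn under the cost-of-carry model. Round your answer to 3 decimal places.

Net carry = r + u − y = 0.0606 + 0.0314 − 0.0390 = 0.0530
F = S·e^((r+u−y)T) = 3.781 · e^(0.0530 × 24/12) = 3.781 · e^0.106000
= 3.781 × 1.111822 = $4.204 per bushel

$4.204 per bushel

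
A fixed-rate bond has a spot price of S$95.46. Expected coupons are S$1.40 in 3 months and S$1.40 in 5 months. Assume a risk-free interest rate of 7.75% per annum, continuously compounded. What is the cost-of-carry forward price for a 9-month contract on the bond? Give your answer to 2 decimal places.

S$98.28

PV(coupons) I = 1.40·e^(−0.0775·3/12) + 1.40·e^(−0.0775·5/12)
I = 1.3731 + 1.3555 = 2.7286
F = (S − I)·e^(rT) = (95.46 − 2.7286) · e^(0.0775·9/12)
= 92.7314 · e^0.058125 = 92.7314 × 1.059847 = S$98.28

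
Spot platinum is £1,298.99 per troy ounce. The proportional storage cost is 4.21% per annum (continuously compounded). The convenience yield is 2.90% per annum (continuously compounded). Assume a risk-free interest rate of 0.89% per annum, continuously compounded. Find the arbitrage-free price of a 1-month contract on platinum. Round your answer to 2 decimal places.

Net carry = r + u − y = 0.0089 + 0.0421 − 0.0290 = 0.0220
F = S·e^((r+u−y)T) = 1298.99 · e^(0.0220 × 1/12) = 1298.99 · e^0.00183333
= 1298.99 × 1.00183501 = £1,301.37 per troy ounce

£1,301.37 per troy ounce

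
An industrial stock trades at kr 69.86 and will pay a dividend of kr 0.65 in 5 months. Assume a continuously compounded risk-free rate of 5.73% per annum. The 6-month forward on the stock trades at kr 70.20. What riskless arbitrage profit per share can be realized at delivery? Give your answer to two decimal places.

PV(dividends) I = 0.65·e^(−0.0573·5/12) = 0.6347
Fair forward F* = (S − I)·e^(rT) = (69.86 − 0.6347)·e^0.028650 = 69.2253 × 1.029064 = 71.2373
Market kr 70.20 < fair 71.2373: forward underpriced → reverse cash-and-carry (short the stock, invest proceeds at r, pay the dividends, go long the forward).
Profit at T = |F_mkt − F*| = |70.20 − 71.2373| = kr 1.04 per share

kr 1.04 per share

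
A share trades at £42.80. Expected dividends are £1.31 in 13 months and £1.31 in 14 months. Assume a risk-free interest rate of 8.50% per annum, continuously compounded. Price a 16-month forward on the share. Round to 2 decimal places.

£45.27

PV(dividends) I = 1.31·e^(−0.0850·13/12) + 1.31·e^(−0.0850·14/12)
I = 1.1948 + 1.1863 = 2.3811
F = (S − I)·e^(rT) = (42.80 − 2.3811) · e^(0.0850·16/12)
= 40.4189 · e^0.113333 = 40.4189 × 1.120005 = £45.27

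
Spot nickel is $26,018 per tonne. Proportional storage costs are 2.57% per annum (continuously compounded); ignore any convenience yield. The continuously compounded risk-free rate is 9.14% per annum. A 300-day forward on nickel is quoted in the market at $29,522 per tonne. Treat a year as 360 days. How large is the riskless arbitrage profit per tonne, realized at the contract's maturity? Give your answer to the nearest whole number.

Fair forward: F* = S·e^(carry·T), with carry = (r + u) = 0.0914 + 0.0257 = 0.1171
F* = 26018 · e^(0.1171 × 300/360) = 26018 · e^0.097583 = 26018 × 1.102503 = $28684.9231
Market $29522 > fair $28684.9231: forward overpriced → cash-and-carry (buy spot, short the forward).
At maturity, profit = |F_mkt − F*| = |29522 − 28684.9231| = $837 per tonne

$837 per tonne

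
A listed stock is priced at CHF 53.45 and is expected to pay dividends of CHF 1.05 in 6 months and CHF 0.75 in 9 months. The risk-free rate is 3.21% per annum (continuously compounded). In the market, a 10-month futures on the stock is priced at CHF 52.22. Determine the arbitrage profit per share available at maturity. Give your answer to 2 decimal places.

PV(dividends) I = 1.05·e^(−0.0321·6/12) + 0.75·e^(−0.0321·9/12) = 1.7654
Fair futures F* = (S − I)·e^(rT) = (53.45 − 1.7654)·e^0.026750 = 51.6846 × 1.027111 = 53.0858
Market CHF 52.22 < fair 53.0858: forward underpriced → reverse cash-and-carry (short the stock, invest proceeds at r, pay the dividends, go long the forward).
Profit at T = |F_mkt − F*| = |52.22 − 53.0858| = CHF 0.87 per share

CHF 0.87 per share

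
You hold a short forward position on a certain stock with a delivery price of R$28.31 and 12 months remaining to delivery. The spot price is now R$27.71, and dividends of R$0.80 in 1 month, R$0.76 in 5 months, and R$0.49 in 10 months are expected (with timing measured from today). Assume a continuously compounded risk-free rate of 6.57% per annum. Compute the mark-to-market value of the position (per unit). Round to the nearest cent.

R$0.80

PV(remaining dividends) I = 0.80·e^(−0.0657·1/12) + 0.76·e^(−0.0657·5/12) + 0.49·e^(−0.0657·10/12) = 1.9990
Current forward F = (S − I)·e^(rT) = (27.71 − 1.9990)·e^(0.0657·12/12) = 25.7110 × 1.067906 = 27.4569
Value (long) = (F − K)·e^(−rT) = (27.4569 − 28.31) × 0.936412 = -0.7989
Short position value = −(long value) = R$0.80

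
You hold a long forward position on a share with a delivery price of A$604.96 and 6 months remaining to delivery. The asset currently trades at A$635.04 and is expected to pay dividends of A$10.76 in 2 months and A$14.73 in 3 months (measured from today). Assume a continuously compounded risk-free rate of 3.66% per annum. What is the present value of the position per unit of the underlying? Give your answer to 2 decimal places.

A$15.76

PV(remaining dividends) I = 10.76·e^(−0.0366·2/12) + 14.73·e^(−0.0366·3/12) = 25.2904
Current forward F = (S − I)·e^(rT) = (635.04 − 25.2904)·e^(0.0366·6/12) = 609.7496 × 1.018468 = 621.0105
Value (long) = (F − K)·e^(−rT) = (621.0105 − 604.96) × 0.981866 = 15.7594
Value = A$15.76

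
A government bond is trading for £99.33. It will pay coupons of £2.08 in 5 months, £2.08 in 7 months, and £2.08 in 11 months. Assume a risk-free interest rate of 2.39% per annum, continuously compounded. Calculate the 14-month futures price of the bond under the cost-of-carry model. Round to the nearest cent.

PV(coupons) I = 2.08·e^(−0.0239·5/12) + 2.08·e^(−0.0239·7/12) + 2.08·e^(−0.0239·11/12)
I = 2.0594 + 2.0512 + 2.0349 = 6.1455
F = (S − I)·e^(rT) = (99.33 − 6.1455) · e^(0.0239·14/12)
= 93.1845 · e^0.027883 = 93.1845 × 1.028275 = £95.82

£95.82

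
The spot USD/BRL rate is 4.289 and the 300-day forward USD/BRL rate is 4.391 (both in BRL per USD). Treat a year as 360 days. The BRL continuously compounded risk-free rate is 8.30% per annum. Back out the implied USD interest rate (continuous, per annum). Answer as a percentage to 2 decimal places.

5.48%

F = S·e^((r_BRL − r_USD)T) ⇒ r_USD = r_BRL − ln(F/S)/T
ln(4.391/4.289) = 0.023503; /(300/360) = 0.028204
r_USD = 0.0830 − 0.028204 = 0.054796
r_USD = 5.48%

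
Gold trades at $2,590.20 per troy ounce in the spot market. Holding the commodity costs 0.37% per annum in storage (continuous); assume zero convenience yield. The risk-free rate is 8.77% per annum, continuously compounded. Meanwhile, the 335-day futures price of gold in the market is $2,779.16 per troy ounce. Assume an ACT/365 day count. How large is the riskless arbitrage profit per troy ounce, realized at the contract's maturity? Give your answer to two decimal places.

$37.70 per troy ounce

Fair futures: F* = S·e^(carry·T), with carry = (r + u) = 0.0877 + 0.0037 = 0.0914
F* = 2590.20 · e^(0.0914 × 335/365) = 2590.20 · e^0.08388767 = 2590.20 × 1.08750673 = $2816.8599
Market $2779.16 < fair $2816.8599: forward underpriced → reverse cash-and-carry (short spot, go long the forward).
At maturity, profit = |F_mkt − F*| = |2779.16 − 2816.8599| = $37.70 per troy ounce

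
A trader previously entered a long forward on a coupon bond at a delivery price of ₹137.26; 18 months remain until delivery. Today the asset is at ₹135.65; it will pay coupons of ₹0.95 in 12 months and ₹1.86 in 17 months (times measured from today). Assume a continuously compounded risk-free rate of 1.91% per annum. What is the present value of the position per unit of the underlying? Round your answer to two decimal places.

PV(remaining coupons) I = 0.95·e^(−0.0191·12/12) + 1.86·e^(−0.0191·17/12) = 2.7424
Current forward F = (S − I)·e^(rT) = (135.65 − 2.7424)·e^(0.0191·18/12) = 132.9076 × 1.029064 = 136.7704
Value (long) = (F − K)·e^(−rT) = (136.7704 − 137.26) × 0.971757 = -0.4758
Value = -₹0.48

-₹0.48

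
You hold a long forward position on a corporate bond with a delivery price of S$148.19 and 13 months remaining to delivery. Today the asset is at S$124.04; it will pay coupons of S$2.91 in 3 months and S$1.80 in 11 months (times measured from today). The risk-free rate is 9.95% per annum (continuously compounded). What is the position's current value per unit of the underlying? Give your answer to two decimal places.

PV(remaining coupons) I = 2.91·e^(−0.0995·3/12) + 1.80·e^(−0.0995·11/12) = 4.4816
Current forward F = (S − I)·e^(rT) = (124.04 − 4.4816)·e^(0.0995·13/12) = 119.5584 × 1.113816 = 133.1661
Value (long) = (F − K)·e^(−rT) = (133.1661 − 148.19) × 0.897815 = -13.4887
Value = -S$13.49

-S$13.49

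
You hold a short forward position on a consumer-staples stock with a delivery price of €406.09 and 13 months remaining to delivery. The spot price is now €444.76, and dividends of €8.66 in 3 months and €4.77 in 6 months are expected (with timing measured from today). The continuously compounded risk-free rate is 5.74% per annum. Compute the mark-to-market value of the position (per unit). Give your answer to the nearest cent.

-€49.98

PV(remaining dividends) I = 8.66·e^(−0.0574·3/12) + 4.77·e^(−0.0574·6/12) = 13.1717
Current forward F = (S − I)·e^(rT) = (444.76 − 13.1717)·e^(0.0574·13/12) = 431.5883 × 1.064157 = 459.2777
Value (long) = (F − K)·e^(−rT) = (459.2777 − 406.09) × 0.939711 = 49.9811
Short position value = −(long value) = -€49.98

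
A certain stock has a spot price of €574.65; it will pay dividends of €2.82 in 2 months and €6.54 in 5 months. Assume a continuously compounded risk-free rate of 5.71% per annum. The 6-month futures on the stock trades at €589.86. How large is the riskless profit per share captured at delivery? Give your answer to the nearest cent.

PV(dividends) I = 2.82·e^(−0.0571·2/12) + 6.54·e^(−0.0571·5/12) = 9.1795
Fair futures F* = (S − I)·e^(rT) = (574.65 − 9.1795)·e^0.028550 = 565.4705 × 1.028961 = 581.8471
Market €589.86 > fair 581.8471: forward overpriced → cash-and-carry (borrow at r, buy the stock and collect the dividends, short the forward).
Profit at T = |F_mkt − F*| = |589.86 − 581.8471| = €8.01 per share

€8.01 per share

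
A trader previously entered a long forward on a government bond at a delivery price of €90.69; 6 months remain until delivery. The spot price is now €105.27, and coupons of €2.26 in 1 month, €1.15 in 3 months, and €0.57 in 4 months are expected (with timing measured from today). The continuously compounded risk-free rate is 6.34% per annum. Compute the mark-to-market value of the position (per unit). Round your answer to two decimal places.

€13.47

PV(remaining coupons) I = 2.26·e^(−0.0634·1/12) + 1.15·e^(−0.0634·3/12) + 0.57·e^(−0.0634·4/12) = 3.9381
Current forward F = (S − I)·e^(rT) = (105.27 − 3.9381)·e^(0.0634·6/12) = 101.3319 × 1.032208 = 104.5956
Value (long) = (F − K)·e^(−rT) = (104.5956 − 90.69) × 0.968797 = 13.4717
Value = €13.47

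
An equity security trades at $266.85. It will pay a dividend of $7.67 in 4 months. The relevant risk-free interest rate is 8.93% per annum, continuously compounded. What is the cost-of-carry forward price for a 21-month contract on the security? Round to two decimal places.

$303.28

PV(dividends) I = 7.67·e^(−0.0893·4/12)
I = 7.4451
F = (S − I)·e^(rT) = (266.85 − 7.4451) · e^(0.0893·21/12)
= 259.4049 · e^0.156275 = 259.4049 × 1.169148 = $303.28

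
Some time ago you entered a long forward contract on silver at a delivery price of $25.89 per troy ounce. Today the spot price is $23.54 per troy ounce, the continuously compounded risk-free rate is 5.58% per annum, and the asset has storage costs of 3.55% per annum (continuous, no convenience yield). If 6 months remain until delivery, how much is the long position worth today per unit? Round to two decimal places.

-$1.22 per troy ounce

Current fair forward for the remaining 6 months: F = S·e^((r + u)·T), (r + u) = 0.0558 + 0.0355 = 0.0913
F = 23.54 · e^(0.0913 × 6/12) = 23.54 × 1.046708 = 24.6395
Value of long forward = (F − K)·e^(−rT) = (24.6395 − 25.89) · e^(−0.0558·6/12)
= -1.2505 × 0.972486 = -1.22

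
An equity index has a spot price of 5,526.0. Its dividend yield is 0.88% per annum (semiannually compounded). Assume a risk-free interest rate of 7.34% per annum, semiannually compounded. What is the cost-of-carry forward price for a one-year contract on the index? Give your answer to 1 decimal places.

F = S · (1+r/2)^(2T) / (1+q/2)^(2T)
= 5526.0 × 1.074747 / 1.008819 = 5526.0 × 1.065352
F = 5,887.1

5,887.1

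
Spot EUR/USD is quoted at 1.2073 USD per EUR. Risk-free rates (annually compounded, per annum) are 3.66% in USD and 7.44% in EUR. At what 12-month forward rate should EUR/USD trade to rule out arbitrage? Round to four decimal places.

By covered interest parity, F = S · (1+r_USD)^T / (1+r_EUR)^T
= 1.2073 × 1.036600 / 1.074400 = 1.2073 × 0.964818
F = 1.1648 USD per EUR

1.1648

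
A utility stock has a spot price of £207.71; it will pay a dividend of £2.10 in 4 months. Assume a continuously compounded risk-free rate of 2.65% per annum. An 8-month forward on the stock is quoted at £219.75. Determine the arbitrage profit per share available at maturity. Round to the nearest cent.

PV(dividends) I = 2.10·e^(−0.0265·4/12) = 2.0815
Fair forward F* = (S − I)·e^(rT) = (207.71 − 2.0815)·e^0.017667 = 205.6285 × 1.017824 = 209.2936
Market £219.75 > fair 209.2936: forward overpriced → cash-and-carry (borrow at r, buy the stock and collect the dividends, short the forward).
Profit at T = |F_mkt − F*| = |219.75 − 209.2936| = £10.46 per share

£10.46 per share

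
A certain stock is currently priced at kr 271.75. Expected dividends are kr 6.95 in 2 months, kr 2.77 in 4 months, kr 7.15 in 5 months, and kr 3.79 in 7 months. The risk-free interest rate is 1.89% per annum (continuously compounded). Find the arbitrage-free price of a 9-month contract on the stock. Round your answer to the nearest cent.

PV(dividends) I = 6.95·e^(−0.0189·2/12) + 2.77·e^(−0.0189·4/12) + 7.15·e^(−0.0189·5/12) + 3.79·e^(−0.0189·7/12)
I = 6.9281 + 2.7526 + 7.0939 + 3.7484 = 20.5230
F = (S − I)·e^(rT) = (271.75 − 20.5230) · e^(0.0189·9/12)
= 251.2270 · e^0.014175 = 251.2270 × 1.014276 = kr 254.81

kr 254.81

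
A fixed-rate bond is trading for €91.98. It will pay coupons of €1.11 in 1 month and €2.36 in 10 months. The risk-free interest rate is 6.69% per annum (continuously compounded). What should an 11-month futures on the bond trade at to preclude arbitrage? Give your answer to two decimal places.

PV(coupons) I = 1.11·e^(−0.0669·1/12) + 2.36·e^(−0.0669·10/12)
I = 1.1038 + 2.2320 = 3.3358
F = (S − I)·e^(rT) = (91.98 − 3.3358) · e^(0.0669·11/12)
= 88.6442 · e^0.061325 = 88.6442 × 1.063244 = €94.25

€94.25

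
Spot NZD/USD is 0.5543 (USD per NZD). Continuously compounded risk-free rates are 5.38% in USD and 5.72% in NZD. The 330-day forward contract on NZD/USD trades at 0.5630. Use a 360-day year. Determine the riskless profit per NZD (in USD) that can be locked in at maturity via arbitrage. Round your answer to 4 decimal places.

0.0104 per NZD (in USD)

Fair forward: F* = S·e^(carry·T), with carry = (r_USD − r_NZD) = 0.0538 − 0.0572 = -0.0034
F* = 0.5543 · e^(-0.0034 × 330/360) = 0.5543 · e^-0.003117 = 0.5543 × 0.996888 = 0.5526
Market 0.5630 > fair 0.5526: forward overpriced → cash-and-carry (buy spot, short the forward).
At maturity, profit = |F_mkt − F*| = |0.5630 − 0.5526| = 0.0104 per NZD (in USD)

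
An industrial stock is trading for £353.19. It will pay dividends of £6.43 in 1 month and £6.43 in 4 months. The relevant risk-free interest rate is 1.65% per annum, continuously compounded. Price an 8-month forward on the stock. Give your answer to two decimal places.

PV(dividends) I = 6.43·e^(−0.0165·1/12) + 6.43·e^(−0.0165·4/12)
I = 6.4212 + 6.3947 = 12.8159
F = (S − I)·e^(rT) = (353.19 − 12.8159) · e^(0.0165·8/12)
= 340.3741 · e^0.011000 = 340.3741 × 1.011061 = £344.14

£344.14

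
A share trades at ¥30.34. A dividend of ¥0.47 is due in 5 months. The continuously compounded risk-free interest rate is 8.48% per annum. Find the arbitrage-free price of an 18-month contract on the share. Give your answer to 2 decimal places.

¥33.94

PV(dividends) I = 0.47·e^(−0.0848·5/12)
I = 0.4537
F = (S − I)·e^(rT) = (30.34 − 0.4537) · e^(0.0848·18/12)
= 29.8863 · e^0.127200 = 29.8863 × 1.135644 = ¥33.94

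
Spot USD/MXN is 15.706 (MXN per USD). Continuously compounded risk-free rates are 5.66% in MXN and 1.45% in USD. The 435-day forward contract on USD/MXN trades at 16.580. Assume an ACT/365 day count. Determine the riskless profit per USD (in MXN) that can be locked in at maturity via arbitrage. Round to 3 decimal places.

Fair forward: F* = S·e^(carry·T), with carry = (r_MXN − r_USD) = 0.0566 − 0.0145 = 0.0421
F* = 15.706 · e^(0.0421 × 435/365) = 15.706 · e^0.050174 = 15.706 × 1.051454 = 16.5141
Market 16.580 > fair 16.5141: forward overpriced → cash-and-carry (buy spot, short the forward).
At maturity, profit = |F_mkt − F*| = |16.580 − 16.5141| = 0.066 per USD (in MXN)

0.066 per USD (in MXN)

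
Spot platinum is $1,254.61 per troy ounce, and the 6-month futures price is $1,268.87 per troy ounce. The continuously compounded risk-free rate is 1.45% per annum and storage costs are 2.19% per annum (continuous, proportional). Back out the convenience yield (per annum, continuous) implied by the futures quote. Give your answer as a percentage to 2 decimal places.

F = S·e^((r+u−y)T) ⇒ (r+u−y) = ln(F/S)/T
ln(1268.87/1254.61) = 0.011302; /T ⇒ 0.022604
y = r + u − ln(F/S)/T = 0.0145 + 0.0219 − 0.022604 = 0.013796
y = 1.38%

1.38%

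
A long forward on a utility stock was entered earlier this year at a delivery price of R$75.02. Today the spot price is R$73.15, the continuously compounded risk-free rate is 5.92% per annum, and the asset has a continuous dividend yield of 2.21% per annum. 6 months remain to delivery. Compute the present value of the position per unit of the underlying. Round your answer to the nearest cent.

Current fair forward for the remaining 6 months: F = S·e^((r − q)·T), (r − q) = 0.0592 − 0.0221 = 0.0371
F = 73.15 · e^(0.0371 × 6/12) = 73.15 × 1.018723 = 74.5196
Value of long forward = (F − K)·e^(−rT) = (74.5196 − 75.02) · e^(−0.0592·6/12)
= -0.5004 × 0.970834 = -0.49

-R$0.49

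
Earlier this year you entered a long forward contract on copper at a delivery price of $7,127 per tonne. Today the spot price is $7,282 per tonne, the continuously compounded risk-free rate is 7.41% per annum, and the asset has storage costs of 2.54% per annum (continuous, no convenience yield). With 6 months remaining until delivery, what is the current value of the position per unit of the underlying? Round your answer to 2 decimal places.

$507.29 per tonne

Current fair forward for the remaining 6 months: F = S·e^((r + u)·T), (r + u) = 0.0741 + 0.0254 = 0.0995
F = 7282 · e^(0.0995 × 6/12) = 7282 × 1.05100831 = 7653.4425
Value of long forward = (F − K)·e^(−rT) = (7653.4425 − 7127) · e^(−0.0741·6/12)
= 526.4425 × 0.96362795 = 507.29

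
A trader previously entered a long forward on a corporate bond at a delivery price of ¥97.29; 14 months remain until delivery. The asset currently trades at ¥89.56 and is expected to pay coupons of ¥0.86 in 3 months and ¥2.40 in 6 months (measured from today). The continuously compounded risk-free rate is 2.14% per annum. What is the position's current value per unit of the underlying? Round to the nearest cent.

-¥8.56

PV(remaining coupons) I = 0.86·e^(−0.0214·3/12) + 2.40·e^(−0.0214·6/12) = 3.2299
Current forward F = (S − I)·e^(rT) = (89.56 − 3.2299)·e^(0.0214·14/12) = 86.3301 × 1.025281 = 88.5126
Value (long) = (F − K)·e^(−rT) = (88.5126 − 97.29) × 0.975342 = -8.5610
Value = -¥8.56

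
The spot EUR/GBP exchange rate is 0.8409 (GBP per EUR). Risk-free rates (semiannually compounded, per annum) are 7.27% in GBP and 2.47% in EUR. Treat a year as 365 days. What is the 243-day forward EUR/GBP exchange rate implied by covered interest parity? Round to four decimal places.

By covered interest parity, F = S · (1+r_GBP/2)^(2T) / (1+r_EUR/2)^(2T)
= 0.8409 × 1.048690 / 1.016478 = 0.8409 × 1.031690
F = 0.8675 GBP per EUR

0.8675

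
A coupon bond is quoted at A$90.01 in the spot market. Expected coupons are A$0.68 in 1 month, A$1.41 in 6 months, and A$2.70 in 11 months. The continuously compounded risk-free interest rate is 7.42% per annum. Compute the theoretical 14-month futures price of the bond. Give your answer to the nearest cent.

A$93.18

PV(coupons) I = 0.68·e^(−0.0742·1/12) + 1.41·e^(−0.0742·6/12) + 2.70·e^(−0.0742·11/12)
I = 0.6758 + 1.3586 + 2.5225 = 4.5569
F = (S − I)·e^(rT) = (90.01 − 4.5569) · e^(0.0742·14/12)
= 85.4531 · e^0.086567 = 85.4531 × 1.090424 = A$93.18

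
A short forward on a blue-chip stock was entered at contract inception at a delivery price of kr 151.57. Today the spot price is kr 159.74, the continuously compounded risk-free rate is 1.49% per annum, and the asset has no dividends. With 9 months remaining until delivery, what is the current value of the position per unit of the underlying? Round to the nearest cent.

-kr 9.85

Current fair forward for the remaining 9 months: F = S·e^(r·T), r = 0.0149
F = 159.74 · e^(0.0149 × 9/12) = 159.74 × 1.011238 = 161.5352
Value of long forward = (F − K)·e^(−rT) = (161.5352 − 151.57) · e^(−0.0149·9/12)
= 9.9652 × 0.988887 = 9.85
Short position value = −(long value) = -kr 9.85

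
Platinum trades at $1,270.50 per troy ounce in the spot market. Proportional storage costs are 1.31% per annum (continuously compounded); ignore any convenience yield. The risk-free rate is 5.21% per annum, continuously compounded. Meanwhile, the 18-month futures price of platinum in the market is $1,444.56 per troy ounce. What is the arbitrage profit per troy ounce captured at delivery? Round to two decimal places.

Fair futures: F* = S·e^(carry·T), with carry = (r + u) = 0.0521 + 0.0131 = 0.0652
F* = 1270.50 · e^(0.0652 × 18/12) = 1270.50 · e^0.09780000 = 1270.50 × 1.10274221 = $1401.0340
Market $1444.56 > fair $1401.0340: forward overpriced → cash-and-carry (buy spot, short the forward).
At maturity, profit = |F_mkt − F*| = |1444.56 − 1401.0340| = $43.53 per troy ounce

$43.53 per troy ounce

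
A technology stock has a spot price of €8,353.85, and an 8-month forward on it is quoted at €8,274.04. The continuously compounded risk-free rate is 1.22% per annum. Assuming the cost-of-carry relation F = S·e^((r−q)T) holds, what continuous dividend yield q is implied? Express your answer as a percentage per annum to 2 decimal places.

2.66%

From F = S·e^((r−q)T): (r − q) = ln(F/S)/T
ln(8274.04/8353.85) = ln(0.990446) = -0.009600
(r − q) = -0.009600 / (8/12) = -0.014400
q = r − ln(F/S)/T = 0.0122 + 0.014400 = 0.026600
q = 2.66%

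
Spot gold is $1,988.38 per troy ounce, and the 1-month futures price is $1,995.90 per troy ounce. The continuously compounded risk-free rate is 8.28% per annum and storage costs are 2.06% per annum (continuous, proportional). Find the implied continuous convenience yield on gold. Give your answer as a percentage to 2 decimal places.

F = S·e^((r+u−y)T) ⇒ (r+u−y) = ln(F/S)/T
ln(1995.90/1988.38) = 0.003775; /T ⇒ 0.045300
y = r + u − ln(F/S)/T = 0.0828 + 0.0206 − 0.045300 = 0.058100
y = 5.81%

5.81%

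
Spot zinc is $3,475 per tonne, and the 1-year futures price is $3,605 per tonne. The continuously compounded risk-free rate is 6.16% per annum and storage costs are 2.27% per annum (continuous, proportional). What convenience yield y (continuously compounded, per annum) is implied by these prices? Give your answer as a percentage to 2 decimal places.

F = S·e^((r+u−y)T) ⇒ (r+u−y) = ln(F/S)/T
ln(3605/3475) = 0.036727; /T ⇒ 0.036727
y = r + u − ln(F/S)/T = 0.0616 + 0.0227 − 0.036727 = 0.047573
y = 4.76%

4.76%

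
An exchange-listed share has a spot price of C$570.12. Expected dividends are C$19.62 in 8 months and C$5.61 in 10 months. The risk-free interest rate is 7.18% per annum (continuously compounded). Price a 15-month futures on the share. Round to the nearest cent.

C$597.42

PV(dividends) I = 19.62·e^(−0.0718·8/12) + 5.61·e^(−0.0718·10/12)
I = 18.7030 + 5.2842 = 23.9872
F = (S − I)·e^(rT) = (570.12 − 23.9872) · e^(0.0718·15/12)
= 546.1328 · e^0.089750 = 546.1328 × 1.093901 = C$597.42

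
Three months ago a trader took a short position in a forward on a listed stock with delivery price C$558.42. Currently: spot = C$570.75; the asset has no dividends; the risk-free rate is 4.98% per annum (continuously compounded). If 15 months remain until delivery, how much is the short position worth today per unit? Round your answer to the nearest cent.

-C$46.03

Current fair forward for the remaining 15 months: F = S·e^(r·T), r = 0.0498
F = 570.75 · e^(0.0498 × 15/12) = 570.75 × 1.064228 = 607.4081
Value of long forward = (F − K)·e^(−rT) = (607.4081 − 558.42) · e^(−0.0498·15/12)
= 48.9881 × 0.939648 = 46.03
Short position value = −(long value) = -C$46.03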